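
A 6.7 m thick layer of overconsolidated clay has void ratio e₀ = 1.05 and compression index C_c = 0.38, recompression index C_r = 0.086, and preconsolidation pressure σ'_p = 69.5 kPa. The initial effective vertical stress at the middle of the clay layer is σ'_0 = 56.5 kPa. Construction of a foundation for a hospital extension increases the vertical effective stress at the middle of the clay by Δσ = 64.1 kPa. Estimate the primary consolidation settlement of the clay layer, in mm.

Final effective stress: σ'_f = 56.5 + 64.1 = 120.6 kPa.
σ'_f = 120.6 > σ'_p = 69.5 kPa, so the stress path crosses the preconsolidation pressure — recompression up to σ'_p, then virgin compression beyond:
S_c = H/(1+e₀)·[C_r·log₁₀(σ'_p/σ'_0) + C_c·log₁₀(σ'_f/σ'_p)]
    = 6.7/2.05 × [0.086×log₁₀(69.5/56.5) + 0.38×log₁₀(120.6/69.5)]
    = 3.2683 × [0.0077345 + 0.090958] = 0.3226 m

S_c ≈ 323 mm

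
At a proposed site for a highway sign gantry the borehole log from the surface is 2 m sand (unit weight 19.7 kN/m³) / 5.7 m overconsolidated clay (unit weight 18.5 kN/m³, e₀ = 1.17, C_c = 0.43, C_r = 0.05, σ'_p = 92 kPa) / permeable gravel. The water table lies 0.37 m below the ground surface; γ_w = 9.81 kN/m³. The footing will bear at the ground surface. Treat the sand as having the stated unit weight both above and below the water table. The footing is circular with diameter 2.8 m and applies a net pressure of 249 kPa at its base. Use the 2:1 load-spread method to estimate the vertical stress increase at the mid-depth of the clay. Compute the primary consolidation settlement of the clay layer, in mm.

S_c ≈ 30 mm

Mid-depth of clay below the ground surface: z = 2 + 5.7/2 = 4.85 m.
Total vertical stress at mid-clay: σ_v = 19.7×2 + 18.5×2.85 = 92.125 kPa.
Pore pressure: u = 9.81×(4.85 − 0.37) = 43.949 kPa.
Initial effective stress: σ'_0 = σ_v − u = 92.125 − 43.949 = 48.176 kPa.
Stress increase at mid-clay by the 2:1 spreading method:
Δσ ≈ qD²/(D+z)² = 249×2.8²/(2.8+4.85)² = 33.357 kPa
Final effective stress: σ'_f = 48.176 + 33.357 = 81.533 kPa.
σ'_f = 81.533 ≤ σ'_p = 92 kPa, so the clay remains overconsolidated and only the recompression index applies:
S_c = C_r·H/(1+e₀)·log₁₀(σ'_f/σ'_0) = 0.05×5.7/2.17×log₁₀(81.533/48.176)
    = 0.13134 × 0.2285 = 0.03001 m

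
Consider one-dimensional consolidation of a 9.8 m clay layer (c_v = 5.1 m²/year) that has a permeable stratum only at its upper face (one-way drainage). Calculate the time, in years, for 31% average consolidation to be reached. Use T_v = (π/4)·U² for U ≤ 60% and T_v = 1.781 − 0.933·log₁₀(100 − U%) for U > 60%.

t ≈ 1.42 years

Drainage path length: H_d = H = 9.8 m (single drainage).
U ≤ 60%: T_v = (π/4)·U² = (π/4)×0.31² = 0.075477.
t = T_v·H_d²/c_v = 0.075477×9.8²/5.1 = 1.421 years.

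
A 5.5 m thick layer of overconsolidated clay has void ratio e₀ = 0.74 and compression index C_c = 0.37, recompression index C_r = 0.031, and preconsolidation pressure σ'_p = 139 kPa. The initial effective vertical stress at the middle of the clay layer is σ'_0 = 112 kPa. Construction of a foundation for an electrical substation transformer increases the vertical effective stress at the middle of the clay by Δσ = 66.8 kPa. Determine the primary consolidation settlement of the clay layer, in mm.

Final effective stress: σ'_f = 112 + 66.8 = 178.8 kPa.
σ'_f = 178.8 > σ'_p = 139 kPa, so the stress path crosses the preconsolidation pressure — recompression up to σ'_p, then virgin compression beyond:
S_c = H/(1+e₀)·[C_r·log₁₀(σ'_p/σ'_0) + C_c·log₁₀(σ'_f/σ'_p)]
    = 5.5/1.74 × [0.031×log₁₀(139/112) + 0.37×log₁₀(178.8/139)]
    = 3.1609 × [0.0029077 + 0.040461] = 0.1371 m

S_c ≈ 137 mm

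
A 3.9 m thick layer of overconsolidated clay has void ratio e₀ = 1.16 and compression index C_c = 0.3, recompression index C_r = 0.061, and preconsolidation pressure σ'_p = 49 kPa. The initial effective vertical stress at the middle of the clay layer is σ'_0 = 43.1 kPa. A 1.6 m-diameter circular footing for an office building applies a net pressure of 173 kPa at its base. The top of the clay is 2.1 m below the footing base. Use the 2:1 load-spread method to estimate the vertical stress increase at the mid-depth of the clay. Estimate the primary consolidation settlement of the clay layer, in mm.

S_c ≈ 41.6 mm

Mid-depth of clay below the footing base: z = 2.1 + 3.9/2 = 4.05 m.
Stress increase at mid-clay by the 2:1 spreading method:
Δσ ≈ qD²/(D+z)² = 173×1.6²/(1.6+4.05)² = 13.874 kPa
Final effective stress: σ'_f = 43.1 + 13.874 = 56.974 kPa.
σ'_f = 56.974 > σ'_p = 49 kPa, so the stress path crosses the preconsolidation pressure — recompression up to σ'_p, then virgin compression beyond:
S_c = H/(1+e₀)·[C_r·log₁₀(σ'_p/σ'_0) + C_c·log₁₀(σ'_f/σ'_p)]
    = 3.9/2.16 × [0.061×log₁₀(49/43.1) + 0.3×log₁₀(56.974/49)]
    = 1.8056 × [0.0033988 + 0.019644] = 0.04161 m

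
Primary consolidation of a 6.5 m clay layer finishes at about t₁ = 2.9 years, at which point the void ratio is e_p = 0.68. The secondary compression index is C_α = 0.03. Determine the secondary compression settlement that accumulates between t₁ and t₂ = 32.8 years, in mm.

Secondary compression: S_s = C_α·H/(1+e_p)·log₁₀(t₂/t₁)
S_s = 0.03×6.5/(1+0.68)×log₁₀(32.8/2.9)
    = 0.1161 × 1.053 = 0.1223 m

S_s ≈ 122 mm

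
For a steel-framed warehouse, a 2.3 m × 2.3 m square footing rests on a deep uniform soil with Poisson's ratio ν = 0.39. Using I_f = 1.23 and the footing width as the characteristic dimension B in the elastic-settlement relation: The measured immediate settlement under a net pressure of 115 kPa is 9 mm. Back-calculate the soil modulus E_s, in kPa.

E_s ≈ 30700 kPa

S_e = q·B·(1−ν²)/E_s · I_f  ⇒  E_s = q·B·(1−ν²)·I_f / S_e.
E_s = 115 × 2.3 × 0.8479 × 1.23 / 0.009 = 30650 kPa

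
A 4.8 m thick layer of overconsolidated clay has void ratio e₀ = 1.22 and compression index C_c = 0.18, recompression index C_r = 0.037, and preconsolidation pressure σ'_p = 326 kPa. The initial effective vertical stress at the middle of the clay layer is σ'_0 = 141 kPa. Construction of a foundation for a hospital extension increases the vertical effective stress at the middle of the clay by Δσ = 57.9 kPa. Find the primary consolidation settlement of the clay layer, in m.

Final effective stress: σ'_f = 141 + 57.9 = 198.9 kPa.
σ'_f = 198.9 ≤ σ'_p = 326 kPa, so the clay remains overconsolidated and only the recompression index applies:
S_c = C_r·H/(1+e₀)·log₁₀(σ'_f/σ'_0) = 0.037×4.8/2.22×log₁₀(198.9/141)
    = 0.080001 × 0.14942 = 0.01195 m

S_c ≈ 0.012 m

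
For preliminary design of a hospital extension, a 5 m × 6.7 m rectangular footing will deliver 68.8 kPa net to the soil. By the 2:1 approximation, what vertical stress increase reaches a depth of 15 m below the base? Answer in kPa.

By the 2:1 method the load spreads at 1 horizontal : 2 vertical, so at depth z the loaded area has grown by z in each plan dimension:
Δσ = qBL/((B+z)(L+z)) = 68.8×5×6.7/((5+15)(6.7+15)) = 5.3106 kPa

Δσ_z ≈ 5.31 kPa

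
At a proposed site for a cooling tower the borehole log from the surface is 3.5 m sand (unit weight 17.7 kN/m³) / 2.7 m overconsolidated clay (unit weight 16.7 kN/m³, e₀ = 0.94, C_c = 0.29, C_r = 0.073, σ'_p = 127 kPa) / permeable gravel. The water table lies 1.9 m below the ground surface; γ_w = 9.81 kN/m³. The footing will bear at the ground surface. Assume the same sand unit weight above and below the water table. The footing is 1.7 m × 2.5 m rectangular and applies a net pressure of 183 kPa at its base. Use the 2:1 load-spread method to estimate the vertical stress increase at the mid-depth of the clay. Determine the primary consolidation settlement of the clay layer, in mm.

Mid-depth of clay below the ground surface: z = 3.5 + 2.7/2 = 4.85 m.
Total vertical stress at mid-clay: σ_v = 17.7×3.5 + 16.7×1.35 = 84.495 kPa.
Pore pressure: u = 9.81×(4.85 − 1.9) = 28.94 kPa.
Initial effective stress: σ'_0 = σ_v − u = 84.495 − 28.94 = 55.555 kPa.
Stress increase at mid-clay by the 2:1 spreading method:
Δσ = qBL/((B+z)(L+z)) = 183×1.7×2.5/((1.7+4.85)(2.5+4.85)) = 16.155 kPa
Final effective stress: σ'_f = 55.555 + 16.155 = 71.71 kPa.
σ'_f = 71.71 ≤ σ'_p = 127 kPa, so the clay remains overconsolidated and only the recompression index applies:
S_c = C_r·H/(1+e₀)·log₁₀(σ'_f/σ'_0) = 0.073×2.7/1.94×log₁₀(71.71/55.555)
    = 0.1016 × 0.11086 = 0.01126 m

S_c ≈ 11.3 mm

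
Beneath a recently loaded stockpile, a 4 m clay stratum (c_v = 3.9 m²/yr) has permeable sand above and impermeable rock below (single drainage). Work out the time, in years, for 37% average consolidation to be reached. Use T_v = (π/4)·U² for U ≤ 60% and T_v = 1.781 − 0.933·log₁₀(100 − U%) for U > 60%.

t ≈ 0.441 years

Drainage path length: H_d = H = 4 m (single drainage).
U ≤ 60%: T_v = (π/4)·U² = (π/4)×0.37² = 0.10752.
t = T_v·H_d²/c_v = 0.10752×4²/3.9 = 0.4411 years.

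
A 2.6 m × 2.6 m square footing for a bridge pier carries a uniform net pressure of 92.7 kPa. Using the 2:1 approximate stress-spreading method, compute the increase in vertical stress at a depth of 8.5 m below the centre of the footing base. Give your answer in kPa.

By the 2:1 method the load spreads at 1 horizontal : 2 vertical, so at depth z the loaded area has grown by z in each plan dimension:
Δσ = qBL/((B+z)(L+z)) = 92.7×2.6×2.6/((2.6+8.5)(2.6+8.5)) = 5.086 kPa

Δσ_z ≈ 5.09 kPa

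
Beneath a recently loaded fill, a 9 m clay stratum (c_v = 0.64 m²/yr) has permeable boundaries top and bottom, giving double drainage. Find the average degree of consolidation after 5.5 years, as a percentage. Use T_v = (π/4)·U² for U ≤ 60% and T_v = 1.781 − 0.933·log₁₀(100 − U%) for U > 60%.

U ≈ 47 %

Drainage path length: H_d = H/2 = 4.5 m (double drainage).
T_v = c_v·t/H_d² = 0.64×5.5/4.5² = 0.17383.
T_v = 0.17383 corresponds to the U ≤ 60% branch:
U = √(4T_v/π) = 0.4705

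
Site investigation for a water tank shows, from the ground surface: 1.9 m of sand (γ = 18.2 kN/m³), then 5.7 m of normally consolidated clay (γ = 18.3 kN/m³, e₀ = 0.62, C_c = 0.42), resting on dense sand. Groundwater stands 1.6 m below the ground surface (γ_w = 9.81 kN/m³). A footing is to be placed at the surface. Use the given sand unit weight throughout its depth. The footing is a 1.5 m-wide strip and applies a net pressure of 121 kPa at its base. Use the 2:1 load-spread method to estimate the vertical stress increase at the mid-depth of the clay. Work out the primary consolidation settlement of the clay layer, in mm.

S_c ≈ 269 mm

Mid-depth of clay below the ground surface: z = 1.9 + 5.7/2 = 4.75 m.
Total vertical stress at mid-clay: σ_v = 18.2×1.9 + 18.3×2.85 = 86.735 kPa.
Pore pressure: u = 9.81×(4.75 − 1.6) = 30.902 kPa.
Initial effective stress: σ'_0 = σ_v − u = 86.735 − 30.902 = 55.833 kPa.
Stress increase at mid-clay by the 2:1 spreading method:
Δσ = qB/(B+z) = 121×1.5/(1.5+4.75) = 29.04 kPa
Final effective stress: σ'_f = σ'_0 + Δσ = 55.833 + 29.04 = 84.873 kPa.
Normally consolidated clay, so the full stress increment lies on the virgin compression line:
S_c = C_c·H/(1+e₀)·log₁₀(σ'_f/σ'_0) = 0.42×5.7/(1+0.62)×log₁₀(84.873/55.833)
    = 1.4778 × 0.18188 = 0.2688 m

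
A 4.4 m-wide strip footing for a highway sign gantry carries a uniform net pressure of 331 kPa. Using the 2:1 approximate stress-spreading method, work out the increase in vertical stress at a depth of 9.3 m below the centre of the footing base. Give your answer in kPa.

By the 2:1 method the load spreads at 1 horizontal : 2 vertical, so at depth z the loaded area has grown by z in each plan dimension:
Δσ = qB/(B+z) = 331×4.4/(4.4+9.3) = 106.31 kPa

Δσ_z ≈ 106 kPa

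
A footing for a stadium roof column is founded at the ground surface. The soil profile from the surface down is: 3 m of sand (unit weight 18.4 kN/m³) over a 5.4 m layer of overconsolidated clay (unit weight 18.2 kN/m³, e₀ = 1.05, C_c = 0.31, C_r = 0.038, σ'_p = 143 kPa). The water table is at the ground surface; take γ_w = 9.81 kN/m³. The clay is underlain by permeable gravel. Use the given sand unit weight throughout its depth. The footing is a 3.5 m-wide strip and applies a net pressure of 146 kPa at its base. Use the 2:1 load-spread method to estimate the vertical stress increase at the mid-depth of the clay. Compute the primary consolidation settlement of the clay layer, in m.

S_c ≈ 0.0332 m

Mid-depth of clay below the ground surface: z = 3 + 5.4/2 = 5.7 m.
Total vertical stress at mid-clay: σ_v = 18.4×3 + 18.2×2.7 = 104.34 kPa.
Pore pressure: u = 9.81×(5.7 − 0) = 55.917 kPa.
Initial effective stress: σ'_0 = σ_v − u = 104.34 − 55.917 = 48.423 kPa.
Stress increase at mid-clay by the 2:1 spreading method:
Δσ = qB/(B+z) = 146×3.5/(3.5+5.7) = 55.543 kPa
Final effective stress: σ'_f = 48.423 + 55.543 = 103.97 kPa.
σ'_f = 103.97 ≤ σ'_p = 143 kPa, so the clay remains overconsolidated and only the recompression index applies:
S_c = C_r·H/(1+e₀)·log₁₀(σ'_f/σ'_0) = 0.038×5.4/2.05×log₁₀(103.97/48.423)
    = 0.1001 × 0.33186 = 0.03322 m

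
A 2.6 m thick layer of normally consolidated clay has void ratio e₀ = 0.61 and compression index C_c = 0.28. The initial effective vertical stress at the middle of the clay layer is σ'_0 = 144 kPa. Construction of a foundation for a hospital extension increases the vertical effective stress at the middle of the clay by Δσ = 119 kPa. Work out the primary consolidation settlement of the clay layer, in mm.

Final effective stress: σ'_f = σ'_0 + Δσ = 144 + 119 = 263 kPa.
Normally consolidated clay, so the full stress increment lies on the virgin compression line:
S_c = C_c·H/(1+e₀)·log₁₀(σ'_f/σ'_0) = 0.28×2.6/(1+0.61)×log₁₀(263/144)
    = 0.45217 × 0.26159 = 0.1183 m

S_c ≈ 118 mm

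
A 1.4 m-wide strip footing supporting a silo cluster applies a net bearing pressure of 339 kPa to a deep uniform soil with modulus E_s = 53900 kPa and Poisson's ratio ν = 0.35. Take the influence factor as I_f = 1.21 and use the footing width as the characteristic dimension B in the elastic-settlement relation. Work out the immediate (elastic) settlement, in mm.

Immediate (elastic) settlement: S_e = q·B·(1−ν²)/E_s · I_f.
S_e = 339 × 1.4 × (1 − 0.35²) / 53900 × 1.21
    = 339 × 1.4 × 0.8775 / 53900 × 1.21
    = 0.009349 m = 9.349 mm

S_e ≈ 9.35 mm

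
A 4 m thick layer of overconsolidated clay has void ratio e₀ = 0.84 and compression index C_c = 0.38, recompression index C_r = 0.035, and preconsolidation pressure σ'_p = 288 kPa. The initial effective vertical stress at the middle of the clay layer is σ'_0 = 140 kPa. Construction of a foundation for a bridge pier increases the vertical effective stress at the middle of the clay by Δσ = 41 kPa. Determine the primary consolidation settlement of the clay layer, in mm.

Final effective stress: σ'_f = 140 + 41 = 181 kPa.
σ'_f = 181 ≤ σ'_p = 288 kPa, so the clay remains overconsolidated and only the recompression index applies:
S_c = C_r·H/(1+e₀)·log₁₀(σ'_f/σ'_0) = 0.035×4/1.84×log₁₀(181/140)
    = 0.076087 × 0.11155 = 0.008487 m

S_c ≈ 8.49 mm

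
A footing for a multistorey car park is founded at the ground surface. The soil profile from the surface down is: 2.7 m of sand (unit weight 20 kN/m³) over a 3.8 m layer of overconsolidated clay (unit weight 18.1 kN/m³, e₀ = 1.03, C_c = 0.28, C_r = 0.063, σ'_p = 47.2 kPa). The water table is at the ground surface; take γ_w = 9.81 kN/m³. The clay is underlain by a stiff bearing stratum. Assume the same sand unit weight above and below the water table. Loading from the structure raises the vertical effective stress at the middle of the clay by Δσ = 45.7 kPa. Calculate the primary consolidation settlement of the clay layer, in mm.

Mid-depth of clay below the ground surface: z = 2.7 + 3.8/2 = 4.6 m.
Total vertical stress at mid-clay: σ_v = 20×2.7 + 18.1×1.9 = 88.39 kPa.
Pore pressure: u = 9.81×(4.6 − 0) = 45.126 kPa.
Initial effective stress: σ'_0 = σ_v − u = 88.39 − 45.126 = 43.264 kPa.
Final effective stress: σ'_f = 43.264 + 45.7 = 88.964 kPa.
σ'_f = 88.964 > σ'_p = 47.2 kPa, so the stress path crosses the preconsolidation pressure — recompression up to σ'_p, then virgin compression beyond:
S_c = H/(1+e₀)·[C_r·log₁₀(σ'_p/σ'_0) + C_c·log₁₀(σ'_f/σ'_p)]
    = 3.8/2.03 × [0.063×log₁₀(47.2/43.264) + 0.28×log₁₀(88.964/47.2)]
    = 1.8719 × [0.0023824 + 0.077076] = 0.1487 m

S_c ≈ 149 mm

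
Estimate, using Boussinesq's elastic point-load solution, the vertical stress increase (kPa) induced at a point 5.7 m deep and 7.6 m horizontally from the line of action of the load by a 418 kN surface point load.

Δσ_z ≈ 0.478 kPa

Boussinesq vertical stress below a point load on an elastic half-space:
Δσ_z = 3P/(2πz²) · [1 + (r/z)²]^(−5/2)
r/z = 7.6/5.7 = 1.3333; [1+(r/z)²]^(−5/2) = 0.07776.
Δσ_z = 3×418/(2π×5.7²) × 0.07776 = 6.1428 × 0.07776 = 0.4777 kPa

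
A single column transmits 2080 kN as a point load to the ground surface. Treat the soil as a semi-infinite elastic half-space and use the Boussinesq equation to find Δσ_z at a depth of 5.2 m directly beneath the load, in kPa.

Δσ_z ≈ 36.7 kPa

Boussinesq vertical stress below a point load on an elastic half-space:
Δσ_z = 3P/(2πz²) · [1 + (r/z)²]^(−5/2)
r/z = 0/5.2 = 0; [1+(r/z)²]^(−5/2) = 1.
Δσ_z = 3×2080/(2π×5.2²) × 1 = 36.728 × 1 = 36.73 kPa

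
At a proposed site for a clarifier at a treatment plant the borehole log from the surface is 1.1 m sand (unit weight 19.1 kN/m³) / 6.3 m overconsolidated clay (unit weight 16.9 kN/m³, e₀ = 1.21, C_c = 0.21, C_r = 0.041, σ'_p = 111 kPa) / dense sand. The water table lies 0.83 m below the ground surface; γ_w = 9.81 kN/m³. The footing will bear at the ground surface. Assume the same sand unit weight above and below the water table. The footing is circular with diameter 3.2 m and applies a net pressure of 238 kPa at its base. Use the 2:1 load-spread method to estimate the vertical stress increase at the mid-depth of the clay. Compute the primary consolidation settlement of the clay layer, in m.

Mid-depth of clay below the ground surface: z = 1.1 + 6.3/2 = 4.25 m.
Total vertical stress at mid-clay: σ_v = 19.1×1.1 + 16.9×3.15 = 74.245 kPa.
Pore pressure: u = 9.81×(4.25 − 0.83) = 33.55 kPa.
Initial effective stress: σ'_0 = σ_v − u = 74.245 − 33.55 = 40.695 kPa.
Stress increase at mid-clay by the 2:1 spreading method:
Δσ ≈ qD²/(D+z)² = 238×3.2²/(3.2+4.25)² = 43.91 kPa
Final effective stress: σ'_f = 40.695 + 43.91 = 84.605 kPa.
σ'_f = 84.605 ≤ σ'_p = 111 kPa, so the clay remains overconsolidated and only the recompression index applies:
S_c = C_r·H/(1+e₀)·log₁₀(σ'_f/σ'_0) = 0.041×6.3/2.21×log₁₀(84.605/40.695)
    = 0.11688 × 0.31785 = 0.03715 m

S_c ≈ 0.0371 m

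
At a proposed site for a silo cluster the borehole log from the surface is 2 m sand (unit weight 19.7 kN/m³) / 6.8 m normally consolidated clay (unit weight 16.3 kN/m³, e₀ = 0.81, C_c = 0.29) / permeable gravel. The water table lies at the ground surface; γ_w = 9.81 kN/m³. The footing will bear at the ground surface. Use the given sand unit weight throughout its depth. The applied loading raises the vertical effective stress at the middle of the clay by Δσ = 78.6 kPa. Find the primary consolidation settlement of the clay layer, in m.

S_c ≈ 0.5 m

Mid-depth of clay below the ground surface: z = 2 + 6.8/2 = 5.4 m.
Total vertical stress at mid-clay: σ_v = 19.7×2 + 16.3×3.4 = 94.82 kPa.
Pore pressure: u = 9.81×(5.4 − 0) = 52.974 kPa.
Initial effective stress: σ'_0 = σ_v − u = 94.82 − 52.974 = 41.846 kPa.
Final effective stress: σ'_f = σ'_0 + Δσ = 41.846 + 78.6 = 120.45 kPa.
Normally consolidated clay, so the full stress increment lies on the virgin compression line:
S_c = C_c·H/(1+e₀)·log₁₀(σ'_f/σ'_0) = 0.29×6.8/(1+0.81)×log₁₀(120.45/41.846)
    = 1.0895 × 0.45915 = 0.5002 m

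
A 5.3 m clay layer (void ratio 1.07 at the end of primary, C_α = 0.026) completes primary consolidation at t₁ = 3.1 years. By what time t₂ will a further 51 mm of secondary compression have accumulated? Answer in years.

t₂ ≈ 18.1 years

S_s = C_α·H/(1+e_p)·log₁₀(t₂/t₁) ⇒ log₁₀(t₂/t₁) = S_s·(1+e_p)/(C_α·H).
log₁₀(t₂/t₁) = 0.051 × (1+1.07) / (0.026×5.3) = 0.7661
t₂ = t₁ × 10^0.7661 = 3.1 × 5.836 = 18.09 years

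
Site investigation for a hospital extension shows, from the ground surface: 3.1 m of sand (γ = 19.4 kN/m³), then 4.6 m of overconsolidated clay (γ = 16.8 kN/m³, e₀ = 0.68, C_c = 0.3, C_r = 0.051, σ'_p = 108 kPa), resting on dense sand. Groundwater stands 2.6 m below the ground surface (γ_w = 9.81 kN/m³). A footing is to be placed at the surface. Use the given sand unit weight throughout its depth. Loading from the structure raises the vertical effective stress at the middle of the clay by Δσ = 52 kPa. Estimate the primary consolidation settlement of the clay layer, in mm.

Mid-depth of clay below the ground surface: z = 3.1 + 4.6/2 = 5.4 m.
Total vertical stress at mid-clay: σ_v = 19.4×3.1 + 16.8×2.3 = 98.78 kPa.
Pore pressure: u = 9.81×(5.4 − 2.6) = 27.468 kPa.
Initial effective stress: σ'_0 = σ_v − u = 98.78 − 27.468 = 71.312 kPa.
Final effective stress: σ'_f = 71.312 + 52 = 123.31 kPa.
σ'_f = 123.31 > σ'_p = 108 kPa, so the stress path crosses the preconsolidation pressure — recompression up to σ'_p, then virgin compression beyond:
S_c = H/(1+e₀)·[C_r·log₁₀(σ'_p/σ'_0) + C_c·log₁₀(σ'_f/σ'_p)]
    = 4.6/1.68 × [0.051×log₁₀(108/71.312) + 0.3×log₁₀(123.31/108)]
    = 2.7381 × [0.0091933 + 0.017272] = 0.07246 m

S_c ≈ 72.5 mm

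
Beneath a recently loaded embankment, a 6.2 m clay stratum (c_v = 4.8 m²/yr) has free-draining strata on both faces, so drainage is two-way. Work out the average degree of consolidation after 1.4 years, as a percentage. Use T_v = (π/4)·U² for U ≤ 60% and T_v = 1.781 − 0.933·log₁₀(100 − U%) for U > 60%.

Drainage path length: H_d = H/2 = 3.1 m (double drainage).
T_v = c_v·t/H_d² = 4.8×1.4/3.1² = 0.69927.
T_v = 0.69927 corresponds to the U > 60% branch:
U = 1 − 10^((1.781 − T_v)/0.933)/100 = 0.8557

U ≈ 85.6 %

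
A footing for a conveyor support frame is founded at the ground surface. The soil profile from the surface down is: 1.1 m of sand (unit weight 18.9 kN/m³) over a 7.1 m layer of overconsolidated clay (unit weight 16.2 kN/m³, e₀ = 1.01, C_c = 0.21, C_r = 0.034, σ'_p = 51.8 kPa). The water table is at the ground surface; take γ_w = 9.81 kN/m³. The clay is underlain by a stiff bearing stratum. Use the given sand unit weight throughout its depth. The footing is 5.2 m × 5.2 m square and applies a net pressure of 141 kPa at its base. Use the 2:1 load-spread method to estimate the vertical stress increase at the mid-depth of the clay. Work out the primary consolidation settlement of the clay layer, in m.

Mid-depth of clay below the ground surface: z = 1.1 + 7.1/2 = 4.65 m.
Total vertical stress at mid-clay: σ_v = 18.9×1.1 + 16.2×3.55 = 78.3 kPa.
Pore pressure: u = 9.81×(4.65 − 0) = 45.617 kPa.
Initial effective stress: σ'_0 = σ_v − u = 78.3 − 45.617 = 32.683 kPa.
Stress increase at mid-clay by the 2:1 spreading method:
Δσ = qBL/((B+z)(L+z)) = 141×5.2×5.2/((5.2+4.65)(5.2+4.65)) = 39.296 kPa
Final effective stress: σ'_f = 32.683 + 39.296 = 71.979 kPa.
σ'_f = 71.979 > σ'_p = 51.8 kPa, so the stress path crosses the preconsolidation pressure — recompression up to σ'_p, then virgin compression beyond:
S_c = H/(1+e₀)·[C_r·log₁₀(σ'_p/σ'_0) + C_c·log₁₀(σ'_f/σ'_p)]
    = 7.1/2.01 × [0.034×log₁₀(51.8/32.683) + 0.21×log₁₀(71.979/51.8)]
    = 3.5323 × [0.0068003 + 0.030004] = 0.13 m

S_c ≈ 0.13 m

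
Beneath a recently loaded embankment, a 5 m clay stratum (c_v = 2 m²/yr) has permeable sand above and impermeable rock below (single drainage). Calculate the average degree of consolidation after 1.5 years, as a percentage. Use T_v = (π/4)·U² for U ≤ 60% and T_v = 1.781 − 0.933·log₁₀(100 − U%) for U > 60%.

Drainage path length: H_d = H = 5 m (single drainage).
T_v = c_v·t/H_d² = 2×1.5/5² = 0.12.
T_v = 0.12 corresponds to the U ≤ 60% branch:
U = √(4T_v/π) = 0.3909

U ≈ 39.1 %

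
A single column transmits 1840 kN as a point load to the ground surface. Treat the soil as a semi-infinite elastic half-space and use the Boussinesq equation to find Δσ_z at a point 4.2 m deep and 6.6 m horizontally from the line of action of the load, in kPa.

Boussinesq vertical stress below a point load on an elastic half-space:
Δσ_z = 3P/(2πz²) · [1 + (r/z)²]^(−5/2)
r/z = 6.6/4.2 = 1.5714; [1+(r/z)²]^(−5/2) = 0.044603.
Δσ_z = 3×1840/(2π×4.2²) × 0.044603 = 49.804 × 0.044603 = 2.221 kPa

Δσ_z ≈ 2.22 kPa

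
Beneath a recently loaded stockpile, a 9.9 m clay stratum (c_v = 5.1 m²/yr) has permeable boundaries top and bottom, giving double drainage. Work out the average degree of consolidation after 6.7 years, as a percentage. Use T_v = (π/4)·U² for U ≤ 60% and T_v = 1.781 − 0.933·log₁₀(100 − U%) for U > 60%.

Drainage path length: H_d = H/2 = 4.95 m (double drainage).
T_v = c_v·t/H_d² = 5.1×6.7/4.95² = 1.3946.
T_v = 1.3946 corresponds to the U > 60% branch:
U = 1 − 10^((1.781 − T_v)/0.933)/100 = 0.974

U ≈ 97.4 %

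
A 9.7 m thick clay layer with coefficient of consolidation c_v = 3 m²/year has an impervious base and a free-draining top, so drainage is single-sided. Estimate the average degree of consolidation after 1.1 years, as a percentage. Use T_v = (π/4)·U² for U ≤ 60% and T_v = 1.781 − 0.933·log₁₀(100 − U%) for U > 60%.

Drainage path length: H_d = H = 9.7 m (single drainage).
T_v = c_v·t/H_d² = 3×1.1/9.7² = 0.035073.
T_v = 0.035073 corresponds to the U ≤ 60% branch:
U = √(4T_v/π) = 0.2113

U ≈ 21.1 %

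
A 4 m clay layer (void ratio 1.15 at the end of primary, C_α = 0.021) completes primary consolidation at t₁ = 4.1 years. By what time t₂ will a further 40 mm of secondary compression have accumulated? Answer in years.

S_s = C_α·H/(1+e_p)·log₁₀(t₂/t₁) ⇒ log₁₀(t₂/t₁) = S_s·(1+e_p)/(C_α·H).
log₁₀(t₂/t₁) = 0.04 × (1+1.15) / (0.021×4) = 1.024
t₂ = t₁ × 10^1.024 = 4.1 × 10.56 = 43.31 years

t₂ ≈ 43.3 years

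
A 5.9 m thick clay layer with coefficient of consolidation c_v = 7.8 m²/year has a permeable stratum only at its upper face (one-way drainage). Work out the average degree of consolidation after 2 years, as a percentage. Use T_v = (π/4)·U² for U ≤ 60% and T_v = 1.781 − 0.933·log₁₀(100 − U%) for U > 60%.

U ≈ 73.2 %

Drainage path length: H_d = H = 5.9 m (single drainage).
T_v = c_v·t/H_d² = 7.8×2/5.9² = 0.44815.
T_v = 0.44815 corresponds to the U > 60% branch:
U = 1 − 10^((1.781 − T_v)/0.933)/100 = 0.7317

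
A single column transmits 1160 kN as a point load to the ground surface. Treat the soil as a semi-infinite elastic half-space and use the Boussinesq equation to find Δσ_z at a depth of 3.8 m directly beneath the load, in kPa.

Boussinesq vertical stress below a point load on an elastic half-space:
Δσ_z = 3P/(2πz²) · [1 + (r/z)²]^(−5/2)
r/z = 0/3.8 = 0; [1+(r/z)²]^(−5/2) = 1.
Δσ_z = 3×1160/(2π×3.8²) × 1 = 38.356 × 1 = 38.36 kPa

Δσ_z ≈ 38.4 kPa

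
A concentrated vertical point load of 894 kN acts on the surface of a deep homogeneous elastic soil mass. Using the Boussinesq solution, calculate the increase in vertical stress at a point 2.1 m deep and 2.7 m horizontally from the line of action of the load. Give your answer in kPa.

Boussinesq vertical stress below a point load on an elastic half-space:
Δσ_z = 3P/(2πz²) · [1 + (r/z)²]^(−5/2)
r/z = 2.7/2.1 = 1.2857; [1+(r/z)²]^(−5/2) = 0.087223.
Δσ_z = 3×894/(2π×2.1²) × 0.087223 = 96.792 × 0.087223 = 8.442 kPa

Δσ_z ≈ 8.44 kPa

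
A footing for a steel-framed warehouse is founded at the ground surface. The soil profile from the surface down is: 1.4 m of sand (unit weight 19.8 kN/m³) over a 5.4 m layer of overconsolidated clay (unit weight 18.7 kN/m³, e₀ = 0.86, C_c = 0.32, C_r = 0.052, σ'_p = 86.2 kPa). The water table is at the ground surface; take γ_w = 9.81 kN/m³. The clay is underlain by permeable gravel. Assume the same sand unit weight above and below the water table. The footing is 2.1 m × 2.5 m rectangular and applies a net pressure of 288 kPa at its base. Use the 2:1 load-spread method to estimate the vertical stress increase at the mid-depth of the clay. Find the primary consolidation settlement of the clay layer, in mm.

Mid-depth of clay below the ground surface: z = 1.4 + 5.4/2 = 4.1 m.
Total vertical stress at mid-clay: σ_v = 19.8×1.4 + 18.7×2.7 = 78.21 kPa.
Pore pressure: u = 9.81×(4.1 − 0) = 40.221 kPa.
Initial effective stress: σ'_0 = σ_v − u = 78.21 − 40.221 = 37.989 kPa.
Stress increase at mid-clay by the 2:1 spreading method:
Δσ = qBL/((B+z)(L+z)) = 288×2.1×2.5/((2.1+4.1)(2.5+4.1)) = 36.95 kPa
Final effective stress: σ'_f = 37.989 + 36.95 = 74.939 kPa.
σ'_f = 74.939 ≤ σ'_p = 86.2 kPa, so the clay remains overconsolidated and only the recompression index applies:
S_c = C_r·H/(1+e₀)·log₁₀(σ'_f/σ'_0) = 0.052×5.4/1.86×log₁₀(74.939/37.989)
    = 0.15097 × 0.29505 = 0.04454 m

S_c ≈ 44.5 mm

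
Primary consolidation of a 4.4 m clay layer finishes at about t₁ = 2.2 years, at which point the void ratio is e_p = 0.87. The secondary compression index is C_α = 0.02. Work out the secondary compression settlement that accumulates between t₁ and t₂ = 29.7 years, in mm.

Secondary compression: S_s = C_α·H/(1+e_p)·log₁₀(t₂/t₁)
S_s = 0.02×4.4/(1+0.87)×log₁₀(29.7/2.2)
    = 0.04706 × 1.13 = 0.05319 m

S_s ≈ 53.2 mm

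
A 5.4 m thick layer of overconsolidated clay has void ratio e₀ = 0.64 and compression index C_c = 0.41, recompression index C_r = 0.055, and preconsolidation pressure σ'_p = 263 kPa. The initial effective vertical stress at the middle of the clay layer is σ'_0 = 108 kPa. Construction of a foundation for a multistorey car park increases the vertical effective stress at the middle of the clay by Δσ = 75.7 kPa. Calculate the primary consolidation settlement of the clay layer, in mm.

Final effective stress: σ'_f = 108 + 75.7 = 183.7 kPa.
σ'_f = 183.7 ≤ σ'_p = 263 kPa, so the clay remains overconsolidated and only the recompression index applies:
S_c = C_r·H/(1+e₀)·log₁₀(σ'_f/σ'_0) = 0.055×5.4/1.64×log₁₀(183.7/108)
    = 0.1811 × 0.23069 = 0.04178 m

S_c ≈ 41.8 mm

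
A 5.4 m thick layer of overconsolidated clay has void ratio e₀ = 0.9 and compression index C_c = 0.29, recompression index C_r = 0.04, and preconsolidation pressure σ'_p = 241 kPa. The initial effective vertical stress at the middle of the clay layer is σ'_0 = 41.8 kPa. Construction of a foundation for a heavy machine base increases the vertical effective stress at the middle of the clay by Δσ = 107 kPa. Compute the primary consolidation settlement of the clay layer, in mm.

S_c ≈ 62.7 mm

Final effective stress: σ'_f = 41.8 + 107 = 148.8 kPa.
σ'_f = 148.8 ≤ σ'_p = 241 kPa, so the clay remains overconsolidated and only the recompression index applies:
S_c = C_r·H/(1+e₀)·log₁₀(σ'_f/σ'_0) = 0.04×5.4/1.9×log₁₀(148.8/41.8)
    = 0.11368 × 0.55143 = 0.06269 m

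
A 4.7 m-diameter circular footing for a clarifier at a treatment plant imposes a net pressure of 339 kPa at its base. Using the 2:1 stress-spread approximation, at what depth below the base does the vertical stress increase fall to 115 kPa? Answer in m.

z ≈ 3.37 m

2:1 spreading — at depth z the loaded area has grown by z in each plan dimension:
qD²/(D+z)² = Δσ_z ⇒ z = D(√(q/Δσ_z) − 1) = 4.7×(√(339/115) − 1) = 3.37 m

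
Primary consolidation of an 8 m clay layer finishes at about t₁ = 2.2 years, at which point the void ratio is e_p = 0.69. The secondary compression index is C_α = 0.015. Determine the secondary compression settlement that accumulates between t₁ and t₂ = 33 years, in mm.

Secondary compression: S_s = C_α·H/(1+e_p)·log₁₀(t₂/t₁)
S_s = 0.015×8/(1+0.69)×log₁₀(33/2.2)
    = 0.07101 × 1.176 = 0.08351 m

S_s ≈ 83.5 mm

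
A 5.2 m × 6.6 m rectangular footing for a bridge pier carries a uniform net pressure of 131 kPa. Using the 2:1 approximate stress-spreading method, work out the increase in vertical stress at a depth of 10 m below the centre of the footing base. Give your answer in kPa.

Δσ_z ≈ 17.8 kPa

By the 2:1 method the load spreads at 1 horizontal : 2 vertical, so at depth z the loaded area has grown by z in each plan dimension:
Δσ = qBL/((B+z)(L+z)) = 131×5.2×6.6/((5.2+10)(6.6+10)) = 17.818 kPa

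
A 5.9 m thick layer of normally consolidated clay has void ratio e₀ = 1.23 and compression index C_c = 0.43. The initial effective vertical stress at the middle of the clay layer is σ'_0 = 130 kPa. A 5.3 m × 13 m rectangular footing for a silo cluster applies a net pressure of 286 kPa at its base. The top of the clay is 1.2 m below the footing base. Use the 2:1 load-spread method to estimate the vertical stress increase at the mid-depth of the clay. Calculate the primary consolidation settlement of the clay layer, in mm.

Mid-depth of clay below the footing base: z = 1.2 + 5.9/2 = 4.15 m.
Stress increase at mid-clay by the 2:1 spreading method:
Δσ = qBL/((B+z)(L+z)) = 286×5.3×13/((5.3+4.15)(13+4.15)) = 121.59 kPa
Final effective stress: σ'_f = σ'_0 + Δσ = 130 + 121.59 = 251.59 kPa.
Normally consolidated clay, so the full stress increment lies on the virgin compression line:
S_c = C_c·H/(1+e₀)·log₁₀(σ'_f/σ'_0) = 0.43×5.9/(1+1.23)×log₁₀(251.59/130)
    = 1.1377 × 0.28675 = 0.3262 m

S_c ≈ 326 mm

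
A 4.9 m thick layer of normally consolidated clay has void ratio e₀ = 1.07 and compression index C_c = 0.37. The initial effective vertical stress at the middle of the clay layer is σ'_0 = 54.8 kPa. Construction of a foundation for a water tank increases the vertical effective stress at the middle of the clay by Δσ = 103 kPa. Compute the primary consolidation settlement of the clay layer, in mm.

S_c ≈ 402 mm

Final effective stress: σ'_f = σ'_0 + Δσ = 54.8 + 103 = 157.8 kPa.
Normally consolidated clay, so the full stress increment lies on the virgin compression line:
S_c = C_c·H/(1+e₀)·log₁₀(σ'_f/σ'_0) = 0.37×4.9/(1+1.07)×log₁₀(157.8/54.8)
    = 0.87585 × 0.45933 = 0.4023 m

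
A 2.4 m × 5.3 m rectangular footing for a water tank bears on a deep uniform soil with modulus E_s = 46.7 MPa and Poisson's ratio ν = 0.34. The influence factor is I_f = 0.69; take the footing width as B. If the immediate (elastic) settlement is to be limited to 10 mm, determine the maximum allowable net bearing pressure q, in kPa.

E_s = 46.7 MPa = 46700 kPa.
S_e = q·B·(1−ν²)/E_s · I_f  ⇒  q = S_e·E_s / (B·(1−ν²)·I_f).
q = 0.01 × 46700 / (2.4 × 0.8844 × 0.69) = 318.9 kPa

q ≈ 319 kPa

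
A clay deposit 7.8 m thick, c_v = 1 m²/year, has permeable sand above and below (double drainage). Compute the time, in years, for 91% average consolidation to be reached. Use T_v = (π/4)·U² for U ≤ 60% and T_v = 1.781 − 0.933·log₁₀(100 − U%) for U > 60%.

Drainage path length: H_d = H/2 = 3.9 m (double drainage).
U > 60%: T_v = 1.781 − 0.933·log₁₀(100 − 91) = 0.89069.
t = T_v·H_d²/c_v = 0.89069×3.9²/1 = 13.55 years.

t ≈ 13.5 years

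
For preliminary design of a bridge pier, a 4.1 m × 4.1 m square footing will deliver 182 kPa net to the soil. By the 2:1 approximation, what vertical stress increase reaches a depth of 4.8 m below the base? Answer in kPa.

By the 2:1 method the load spreads at 1 horizontal : 2 vertical, so at depth z the loaded area has grown by z in each plan dimension:
Δσ = qBL/((B+z)(L+z)) = 182×4.1×4.1/((4.1+4.8)(4.1+4.8)) = 38.624 kPa

Δσ_z ≈ 38.6 kPa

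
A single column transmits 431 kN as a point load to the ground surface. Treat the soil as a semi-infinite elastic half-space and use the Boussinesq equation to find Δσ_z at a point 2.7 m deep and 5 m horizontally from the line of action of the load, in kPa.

Boussinesq vertical stress below a point load on an elastic half-space:
Δσ_z = 3P/(2πz²) · [1 + (r/z)²]^(−5/2)
r/z = 5/2.7 = 1.8519; [1+(r/z)²]^(−5/2) = 0.024219.
Δσ_z = 3×431/(2π×2.7²) × 0.024219 = 28.229 × 0.024219 = 0.6837 kPa

Δσ_z ≈ 0.684 kPa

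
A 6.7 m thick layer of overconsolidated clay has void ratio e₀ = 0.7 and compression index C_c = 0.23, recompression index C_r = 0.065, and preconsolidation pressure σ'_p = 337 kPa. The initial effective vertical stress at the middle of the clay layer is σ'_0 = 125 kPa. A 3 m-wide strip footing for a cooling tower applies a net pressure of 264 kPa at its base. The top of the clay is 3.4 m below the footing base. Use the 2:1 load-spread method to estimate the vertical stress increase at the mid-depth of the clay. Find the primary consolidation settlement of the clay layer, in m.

S_c ≈ 0.0557 m

Mid-depth of clay below the footing base: z = 3.4 + 6.7/2 = 6.75 m.
Stress increase at mid-clay by the 2:1 spreading method:
Δσ = qB/(B+z) = 264×3/(3+6.75) = 81.231 kPa
Final effective stress: σ'_f = 125 + 81.231 = 206.23 kPa.
σ'_f = 206.23 ≤ σ'_p = 337 kPa, so the clay remains overconsolidated and only the recompression index applies:
S_c = C_r·H/(1+e₀)·log₁₀(σ'_f/σ'_0) = 0.065×6.7/1.7×log₁₀(206.23/125)
    = 0.25618 × 0.21744 = 0.0557 m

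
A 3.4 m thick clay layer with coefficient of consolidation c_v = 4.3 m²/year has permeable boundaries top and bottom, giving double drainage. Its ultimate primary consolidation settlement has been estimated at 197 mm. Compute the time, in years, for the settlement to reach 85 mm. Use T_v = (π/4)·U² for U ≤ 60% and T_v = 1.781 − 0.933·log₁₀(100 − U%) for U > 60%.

Drainage path length: H_d = H/2 = 1.7 m (double drainage).
U = S(t)/S_ult = 85/197 = 0.4315.
U ≤ 60%: T_v = (π/4)·U² = (π/4)×0.43147² = 0.14622.
t = T_v·H_d²/c_v = 0.14622×1.7²/4.3 = 0.09827 years.

t ≈ 0.0983 years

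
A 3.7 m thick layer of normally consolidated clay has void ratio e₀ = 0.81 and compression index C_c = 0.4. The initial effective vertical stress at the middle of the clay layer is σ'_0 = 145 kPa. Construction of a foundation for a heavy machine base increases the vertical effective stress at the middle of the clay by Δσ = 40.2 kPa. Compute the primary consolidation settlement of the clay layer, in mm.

Final effective stress: σ'_f = σ'_0 + Δσ = 145 + 40.2 = 185.2 kPa.
Normally consolidated clay, so the full stress increment lies on the virgin compression line:
S_c = C_c·H/(1+e₀)·log₁₀(σ'_f/σ'_0) = 0.4×3.7/(1+0.81)×log₁₀(185.2/145)
    = 0.81768 × 0.10627 = 0.08689 m

S_c ≈ 86.9 mm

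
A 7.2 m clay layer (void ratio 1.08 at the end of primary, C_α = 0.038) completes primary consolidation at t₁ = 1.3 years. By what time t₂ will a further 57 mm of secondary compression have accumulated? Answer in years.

S_s = C_α·H/(1+e_p)·log₁₀(t₂/t₁) ⇒ log₁₀(t₂/t₁) = S_s·(1+e_p)/(C_α·H).
log₁₀(t₂/t₁) = 0.057 × (1+1.08) / (0.038×7.2) = 0.4333
t₂ = t₁ × 10^0.4333 = 1.3 × 2.712 = 3.526 years

t₂ ≈ 3.53 years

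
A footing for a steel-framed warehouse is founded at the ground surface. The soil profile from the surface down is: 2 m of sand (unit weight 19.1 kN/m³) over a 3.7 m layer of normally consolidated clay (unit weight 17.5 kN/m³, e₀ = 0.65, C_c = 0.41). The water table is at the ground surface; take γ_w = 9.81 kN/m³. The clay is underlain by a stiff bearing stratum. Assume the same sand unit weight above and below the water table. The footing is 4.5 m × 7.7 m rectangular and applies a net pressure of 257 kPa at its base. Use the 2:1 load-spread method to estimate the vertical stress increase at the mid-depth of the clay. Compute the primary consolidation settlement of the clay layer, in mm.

Mid-depth of clay below the ground surface: z = 2 + 3.7/2 = 3.85 m.
Total vertical stress at mid-clay: σ_v = 19.1×2 + 17.5×1.85 = 70.575 kPa.
Pore pressure: u = 9.81×(3.85 − 0) = 37.769 kPa.
Initial effective stress: σ'_0 = σ_v − u = 70.575 − 37.769 = 32.806 kPa.
Stress increase at mid-clay by the 2:1 spreading method:
Δσ = qBL/((B+z)(L+z)) = 257×4.5×7.7/((4.5+3.85)(7.7+3.85)) = 92.335 kPa
Final effective stress: σ'_f = σ'_0 + Δσ = 32.806 + 92.335 = 125.14 kPa.
Normally consolidated clay, so the full stress increment lies on the virgin compression line:
S_c = C_c·H/(1+e₀)·log₁₀(σ'_f/σ'_0) = 0.41×3.7/(1+0.65)×log₁₀(125.14/32.806)
    = 0.91939 × 0.58144 = 0.5346 m

S_c ≈ 535 mm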